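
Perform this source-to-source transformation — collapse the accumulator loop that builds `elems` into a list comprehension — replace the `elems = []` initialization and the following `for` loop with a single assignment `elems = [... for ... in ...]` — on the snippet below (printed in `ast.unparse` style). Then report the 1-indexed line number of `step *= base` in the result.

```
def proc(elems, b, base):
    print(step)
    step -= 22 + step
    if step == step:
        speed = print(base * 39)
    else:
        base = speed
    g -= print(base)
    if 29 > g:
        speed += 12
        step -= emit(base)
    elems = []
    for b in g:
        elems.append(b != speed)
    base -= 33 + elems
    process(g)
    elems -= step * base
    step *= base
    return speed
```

Transformed code:
def proc(elems, b, base):
    print(step)
    step -= 22 + step
    if step == step:
        speed = print(base * 39)
    else:
        base = speed
    g -= print(base)
    if 29 > g:
        speed += 12
        step -= emit(base)
    elems = [b != speed for b in g]
    base -= 33 + elems
    process(g)
    elems -= step * base
    step *= base
    return speed

16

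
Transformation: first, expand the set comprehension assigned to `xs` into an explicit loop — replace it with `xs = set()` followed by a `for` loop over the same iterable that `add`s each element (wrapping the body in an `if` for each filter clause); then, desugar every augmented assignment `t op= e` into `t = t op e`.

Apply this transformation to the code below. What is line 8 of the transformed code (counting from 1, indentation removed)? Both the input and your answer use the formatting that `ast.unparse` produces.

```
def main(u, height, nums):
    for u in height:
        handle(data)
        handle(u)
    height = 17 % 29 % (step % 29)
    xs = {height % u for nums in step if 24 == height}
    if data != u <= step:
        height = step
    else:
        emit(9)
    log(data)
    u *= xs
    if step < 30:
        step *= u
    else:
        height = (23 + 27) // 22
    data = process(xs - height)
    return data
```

Transformed code:
def main(u, height, nums):
    for u in height:
        handle(data)
        handle(u)
    height = 17 % 29 % (step % 29)
    xs = set()
    for nums in step:
        if 24 == height:
            xs.add(height % u)
    if data != u <= step:
        height = step
    else:
        emit(9)
    log(data)
    u = u * xs
    if step < 30:
        step = step * u
    else:
        height = (23 + 27) // 22
    data = process(xs - height)
    return data

if 24 == height:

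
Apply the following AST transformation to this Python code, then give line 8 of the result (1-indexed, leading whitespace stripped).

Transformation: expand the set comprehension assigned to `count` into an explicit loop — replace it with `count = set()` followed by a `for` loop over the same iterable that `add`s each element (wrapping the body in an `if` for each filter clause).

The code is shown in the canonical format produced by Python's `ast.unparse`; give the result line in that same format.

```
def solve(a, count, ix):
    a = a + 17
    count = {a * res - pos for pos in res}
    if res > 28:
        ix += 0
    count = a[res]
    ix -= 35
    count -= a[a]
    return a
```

count = a[res]

Transformed code:
def solve(a, count, ix):
    a = a + 17
    count = set()
    for pos in res:
        count.add(a * res - pos)
    if res > 28:
        ix += 0
    count = a[res]
    ix -= 35
    count -= a[a]
    return a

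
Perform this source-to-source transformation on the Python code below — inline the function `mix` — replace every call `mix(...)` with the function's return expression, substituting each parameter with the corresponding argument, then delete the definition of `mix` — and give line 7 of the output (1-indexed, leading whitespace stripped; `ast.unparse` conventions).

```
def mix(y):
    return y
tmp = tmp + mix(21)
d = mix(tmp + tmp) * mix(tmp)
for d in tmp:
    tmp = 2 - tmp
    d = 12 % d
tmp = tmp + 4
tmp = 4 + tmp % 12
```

Transformed code:
tmp = tmp + 21
d = (tmp + tmp) * tmp
for d in tmp:
    tmp = 2 - tmp
    d = 12 % d
tmp = tmp + 4
tmp = 4 + tmp % 12

tmp = 4 + tmp % 12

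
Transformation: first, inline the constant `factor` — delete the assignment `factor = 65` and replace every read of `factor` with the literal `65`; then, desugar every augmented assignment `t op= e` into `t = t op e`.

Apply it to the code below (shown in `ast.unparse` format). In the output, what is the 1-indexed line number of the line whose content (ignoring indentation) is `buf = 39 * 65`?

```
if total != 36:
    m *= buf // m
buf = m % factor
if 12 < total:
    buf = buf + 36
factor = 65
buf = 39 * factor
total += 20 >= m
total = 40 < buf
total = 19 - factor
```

6

Transformed code:
if total != 36:
    m = m * (buf // m)
buf = m % 65
if 12 < total:
    buf = buf + 36
buf = 39 * 65
total = total + (20 >= m)
total = 40 < buf
total = 19 - 65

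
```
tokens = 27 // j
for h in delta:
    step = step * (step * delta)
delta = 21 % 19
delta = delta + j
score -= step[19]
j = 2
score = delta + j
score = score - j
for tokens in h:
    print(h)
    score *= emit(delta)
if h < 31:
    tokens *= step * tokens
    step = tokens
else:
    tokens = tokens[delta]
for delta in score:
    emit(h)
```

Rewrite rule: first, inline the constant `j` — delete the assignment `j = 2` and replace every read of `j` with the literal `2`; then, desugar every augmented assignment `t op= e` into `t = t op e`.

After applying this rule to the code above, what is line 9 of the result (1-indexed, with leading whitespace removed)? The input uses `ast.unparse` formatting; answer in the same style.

Transformed code:
tokens = 27 // 2
for h in delta:
    step = step * (step * delta)
delta = 21 % 19
delta = delta + 2
score = score - step[19]
score = delta + 2
score = score - 2
for tokens in h:
    print(h)
    score = score * emit(delta)
if h < 31:
    tokens = tokens * (step * tokens)
    step = tokens
else:
    tokens = tokens[delta]
for delta in score:
    emit(h)

for tokens in h:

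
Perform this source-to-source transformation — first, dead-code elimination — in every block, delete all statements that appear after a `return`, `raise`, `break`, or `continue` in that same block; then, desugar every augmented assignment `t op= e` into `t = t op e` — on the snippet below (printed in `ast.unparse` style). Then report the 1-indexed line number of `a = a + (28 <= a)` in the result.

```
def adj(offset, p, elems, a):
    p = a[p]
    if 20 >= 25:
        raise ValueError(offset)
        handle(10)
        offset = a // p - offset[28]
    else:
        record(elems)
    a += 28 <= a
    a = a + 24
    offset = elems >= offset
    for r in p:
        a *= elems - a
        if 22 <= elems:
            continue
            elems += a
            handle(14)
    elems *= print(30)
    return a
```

7

Transformed code:
def adj(offset, p, elems, a):
    p = a[p]
    if 20 >= 25:
        raise ValueError(offset)
    else:
        record(elems)
    a = a + (28 <= a)
    a = a + 24
    offset = elems >= offset
    for r in p:
        a = a * (elems - a)
        if 22 <= elems:
            continue
    elems = elems * print(30)
    return a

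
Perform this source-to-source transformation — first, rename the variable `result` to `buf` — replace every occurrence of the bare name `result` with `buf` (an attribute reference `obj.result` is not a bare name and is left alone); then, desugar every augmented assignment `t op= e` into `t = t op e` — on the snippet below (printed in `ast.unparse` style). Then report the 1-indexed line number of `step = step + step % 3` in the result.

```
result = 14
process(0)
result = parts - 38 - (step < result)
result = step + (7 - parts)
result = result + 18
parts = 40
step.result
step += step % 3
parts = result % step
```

Transformed code:
buf = 14
process(0)
buf = parts - 38 - (step < buf)
buf = step + (7 - parts)
buf = buf + 18
parts = 40
step.result
step = step + step % 3
parts = buf % step

8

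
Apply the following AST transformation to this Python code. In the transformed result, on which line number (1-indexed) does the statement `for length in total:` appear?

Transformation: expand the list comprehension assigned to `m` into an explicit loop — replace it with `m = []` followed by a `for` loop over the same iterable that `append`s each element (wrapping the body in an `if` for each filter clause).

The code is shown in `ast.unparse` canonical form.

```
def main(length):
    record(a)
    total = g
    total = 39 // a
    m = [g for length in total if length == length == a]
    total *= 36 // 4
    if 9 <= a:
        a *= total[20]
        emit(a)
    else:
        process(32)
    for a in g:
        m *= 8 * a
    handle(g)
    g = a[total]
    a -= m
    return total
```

6

Transformed code:
def main(length):
    record(a)
    total = g
    total = 39 // a
    m = []
    for length in total:
        if length == length == a:
            m.append(g)
    total *= 36 // 4
    if 9 <= a:
        a *= total[20]
        emit(a)
    else:
        process(32)
    for a in g:
        m *= 8 * a
    handle(g)
    g = a[total]
    a -= m
    return total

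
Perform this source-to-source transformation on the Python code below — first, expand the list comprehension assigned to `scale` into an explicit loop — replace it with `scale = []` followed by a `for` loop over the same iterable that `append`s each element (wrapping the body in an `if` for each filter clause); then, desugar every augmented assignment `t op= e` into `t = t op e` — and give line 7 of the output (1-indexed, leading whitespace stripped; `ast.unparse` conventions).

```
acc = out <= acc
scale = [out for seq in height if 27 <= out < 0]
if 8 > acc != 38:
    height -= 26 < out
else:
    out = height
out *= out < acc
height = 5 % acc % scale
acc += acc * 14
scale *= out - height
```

height = height - (26 < out)

Transformed code:
acc = out <= acc
scale = []
for seq in height:
    if 27 <= out < 0:
        scale.append(out)
if 8 > acc != 38:
    height = height - (26 < out)
else:
    out = height
out = out * (out < acc)
height = 5 % acc % scale
acc = acc + acc * 14
scale = scale * (out - height)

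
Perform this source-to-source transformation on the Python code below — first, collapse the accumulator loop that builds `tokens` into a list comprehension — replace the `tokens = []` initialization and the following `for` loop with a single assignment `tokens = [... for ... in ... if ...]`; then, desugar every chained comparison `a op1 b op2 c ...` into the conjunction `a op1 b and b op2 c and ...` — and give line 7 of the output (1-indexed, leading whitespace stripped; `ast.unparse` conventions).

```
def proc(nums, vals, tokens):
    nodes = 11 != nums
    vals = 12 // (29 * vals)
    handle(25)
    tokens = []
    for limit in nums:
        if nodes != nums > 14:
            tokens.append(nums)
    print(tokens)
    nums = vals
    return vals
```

nums = vals

Transformed code:
def proc(nums, vals, tokens):
    nodes = 11 != nums
    vals = 12 // (29 * vals)
    handle(25)
    tokens = [nums for limit in nums if nodes != nums and nums > 14]
    print(tokens)
    nums = vals
    return vals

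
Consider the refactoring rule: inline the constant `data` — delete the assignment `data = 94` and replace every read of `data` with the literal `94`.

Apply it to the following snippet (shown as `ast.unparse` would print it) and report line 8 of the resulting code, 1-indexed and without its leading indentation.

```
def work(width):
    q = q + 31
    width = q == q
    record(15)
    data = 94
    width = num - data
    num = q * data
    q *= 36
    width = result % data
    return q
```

Transformed code:
def work(width):
    q = q + 31
    width = q == q
    record(15)
    width = num - 94
    num = q * 94
    q *= 36
    width = result % 94
    return q

width = result % 94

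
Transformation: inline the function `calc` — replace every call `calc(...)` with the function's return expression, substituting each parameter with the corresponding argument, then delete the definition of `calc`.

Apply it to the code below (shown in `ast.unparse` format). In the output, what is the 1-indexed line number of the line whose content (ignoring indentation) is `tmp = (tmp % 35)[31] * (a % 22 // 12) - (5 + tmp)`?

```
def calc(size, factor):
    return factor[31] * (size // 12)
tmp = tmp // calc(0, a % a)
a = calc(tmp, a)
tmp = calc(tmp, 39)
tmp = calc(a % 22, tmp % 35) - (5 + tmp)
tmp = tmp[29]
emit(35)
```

4

Transformed code:
tmp = tmp // ((a % a)[31] * (0 // 12))
a = a[31] * (tmp // 12)
tmp = 39[31] * (tmp // 12)
tmp = (tmp % 35)[31] * (a % 22 // 12) - (5 + tmp)
tmp = tmp[29]
emit(35)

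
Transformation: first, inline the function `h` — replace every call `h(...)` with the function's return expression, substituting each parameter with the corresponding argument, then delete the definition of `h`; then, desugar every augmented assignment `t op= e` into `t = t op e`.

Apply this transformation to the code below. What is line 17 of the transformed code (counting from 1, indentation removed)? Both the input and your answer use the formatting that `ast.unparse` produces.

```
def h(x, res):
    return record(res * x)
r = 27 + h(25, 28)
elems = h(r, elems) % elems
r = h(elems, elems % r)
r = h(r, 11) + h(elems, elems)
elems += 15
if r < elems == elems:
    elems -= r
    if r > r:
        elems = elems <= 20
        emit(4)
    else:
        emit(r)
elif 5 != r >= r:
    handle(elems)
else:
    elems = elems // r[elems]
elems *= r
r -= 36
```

Transformed code:
r = 27 + record(28 * 25)
elems = record(elems * r) % elems
r = record(elems % r * elems)
r = record(11 * r) + record(elems * elems)
elems = elems + 15
if r < elems == elems:
    elems = elems - r
    if r > r:
        elems = elems <= 20
        emit(4)
    else:
        emit(r)
elif 5 != r >= r:
    handle(elems)
else:
    elems = elems // r[elems]
elems = elems * r
r = r - 36

elems = elems * r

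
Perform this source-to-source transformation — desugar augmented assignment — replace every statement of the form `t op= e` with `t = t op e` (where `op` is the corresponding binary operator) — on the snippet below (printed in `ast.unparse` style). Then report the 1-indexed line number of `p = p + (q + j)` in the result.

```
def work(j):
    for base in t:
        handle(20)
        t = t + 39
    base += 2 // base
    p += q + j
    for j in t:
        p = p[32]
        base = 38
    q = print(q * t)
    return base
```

Transformed code:
def work(j):
    for base in t:
        handle(20)
        t = t + 39
    base = base + 2 // base
    p = p + (q + j)
    for j in t:
        p = p[32]
        base = 38
    q = print(q * t)
    return base

6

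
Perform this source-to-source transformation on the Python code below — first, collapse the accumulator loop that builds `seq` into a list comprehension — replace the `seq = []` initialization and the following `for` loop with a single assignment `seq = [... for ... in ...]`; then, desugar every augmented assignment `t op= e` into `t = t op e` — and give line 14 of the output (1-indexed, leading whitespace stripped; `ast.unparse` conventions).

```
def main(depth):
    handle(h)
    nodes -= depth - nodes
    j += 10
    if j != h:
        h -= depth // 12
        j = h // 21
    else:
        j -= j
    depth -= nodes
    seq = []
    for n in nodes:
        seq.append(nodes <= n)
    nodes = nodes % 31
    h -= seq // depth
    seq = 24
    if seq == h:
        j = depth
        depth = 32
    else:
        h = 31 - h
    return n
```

seq = 24

Transformed code:
def main(depth):
    handle(h)
    nodes = nodes - (depth - nodes)
    j = j + 10
    if j != h:
        h = h - depth // 12
        j = h // 21
    else:
        j = j - j
    depth = depth - nodes
    seq = [nodes <= n for n in nodes]
    nodes = nodes % 31
    h = h - seq // depth
    seq = 24
    if seq == h:
        j = depth
        depth = 32
    else:
        h = 31 - h
    return n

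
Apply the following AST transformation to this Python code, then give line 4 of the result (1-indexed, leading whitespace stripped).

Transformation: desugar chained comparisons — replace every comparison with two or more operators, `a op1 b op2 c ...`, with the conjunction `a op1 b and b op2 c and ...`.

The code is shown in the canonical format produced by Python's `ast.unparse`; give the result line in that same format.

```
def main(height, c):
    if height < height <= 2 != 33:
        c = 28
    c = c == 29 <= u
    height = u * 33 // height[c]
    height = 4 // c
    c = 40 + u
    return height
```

Transformed code:
def main(height, c):
    if height < height and height <= 2 and (2 != 33):
        c = 28
    c = c == 29 and 29 <= u
    height = u * 33 // height[c]
    height = 4 // c
    c = 40 + u
    return height

c = c == 29 and 29 <= u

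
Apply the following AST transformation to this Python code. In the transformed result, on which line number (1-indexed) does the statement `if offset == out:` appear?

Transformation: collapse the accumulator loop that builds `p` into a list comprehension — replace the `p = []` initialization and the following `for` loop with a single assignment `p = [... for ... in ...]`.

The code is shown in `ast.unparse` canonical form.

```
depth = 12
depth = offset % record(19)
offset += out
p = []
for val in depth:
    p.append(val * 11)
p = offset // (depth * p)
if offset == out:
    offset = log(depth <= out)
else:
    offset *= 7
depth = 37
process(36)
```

Transformed code:
depth = 12
depth = offset % record(19)
offset += out
p = [val * 11 for val in depth]
p = offset // (depth * p)
if offset == out:
    offset = log(depth <= out)
else:
    offset *= 7
depth = 37
process(36)

6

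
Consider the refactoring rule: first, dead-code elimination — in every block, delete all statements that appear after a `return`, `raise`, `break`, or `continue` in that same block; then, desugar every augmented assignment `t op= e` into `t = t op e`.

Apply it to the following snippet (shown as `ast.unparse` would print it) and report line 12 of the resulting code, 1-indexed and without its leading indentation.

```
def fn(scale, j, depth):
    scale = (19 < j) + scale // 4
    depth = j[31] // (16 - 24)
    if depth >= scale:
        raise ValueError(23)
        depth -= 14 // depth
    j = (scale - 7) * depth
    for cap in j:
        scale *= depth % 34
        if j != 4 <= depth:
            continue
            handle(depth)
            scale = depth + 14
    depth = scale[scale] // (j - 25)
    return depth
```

Transformed code:
def fn(scale, j, depth):
    scale = (19 < j) + scale // 4
    depth = j[31] // (16 - 24)
    if depth >= scale:
        raise ValueError(23)
    j = (scale - 7) * depth
    for cap in j:
        scale = scale * (depth % 34)
        if j != 4 <= depth:
            continue
    depth = scale[scale] // (j - 25)
    return depth

return depth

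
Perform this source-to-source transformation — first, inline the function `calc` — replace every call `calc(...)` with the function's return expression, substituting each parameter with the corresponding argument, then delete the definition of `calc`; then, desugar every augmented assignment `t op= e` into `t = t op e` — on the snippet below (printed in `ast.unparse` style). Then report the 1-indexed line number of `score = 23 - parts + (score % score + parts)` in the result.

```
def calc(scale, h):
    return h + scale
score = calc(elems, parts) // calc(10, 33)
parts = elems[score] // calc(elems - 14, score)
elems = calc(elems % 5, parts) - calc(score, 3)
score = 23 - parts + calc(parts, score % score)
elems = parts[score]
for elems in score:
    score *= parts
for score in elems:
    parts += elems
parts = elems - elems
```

Transformed code:
score = (parts + elems) // (33 + 10)
parts = elems[score] // (score + (elems - 14))
elems = parts + elems % 5 - (3 + score)
score = 23 - parts + (score % score + parts)
elems = parts[score]
for elems in score:
    score = score * parts
for score in elems:
    parts = parts + elems
parts = elems - elems

4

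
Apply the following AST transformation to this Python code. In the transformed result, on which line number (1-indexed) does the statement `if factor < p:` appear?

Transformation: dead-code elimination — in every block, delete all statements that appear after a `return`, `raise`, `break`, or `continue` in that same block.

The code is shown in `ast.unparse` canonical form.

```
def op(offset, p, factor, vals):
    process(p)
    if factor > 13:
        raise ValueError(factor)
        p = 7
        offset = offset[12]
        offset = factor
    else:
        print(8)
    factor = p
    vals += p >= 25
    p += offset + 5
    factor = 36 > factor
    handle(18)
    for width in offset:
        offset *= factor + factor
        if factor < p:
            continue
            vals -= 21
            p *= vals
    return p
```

Transformed code:
def op(offset, p, factor, vals):
    process(p)
    if factor > 13:
        raise ValueError(factor)
    else:
        print(8)
    factor = p
    vals += p >= 25
    p += offset + 5
    factor = 36 > factor
    handle(18)
    for width in offset:
        offset *= factor + factor
        if factor < p:
            continue
    return p

14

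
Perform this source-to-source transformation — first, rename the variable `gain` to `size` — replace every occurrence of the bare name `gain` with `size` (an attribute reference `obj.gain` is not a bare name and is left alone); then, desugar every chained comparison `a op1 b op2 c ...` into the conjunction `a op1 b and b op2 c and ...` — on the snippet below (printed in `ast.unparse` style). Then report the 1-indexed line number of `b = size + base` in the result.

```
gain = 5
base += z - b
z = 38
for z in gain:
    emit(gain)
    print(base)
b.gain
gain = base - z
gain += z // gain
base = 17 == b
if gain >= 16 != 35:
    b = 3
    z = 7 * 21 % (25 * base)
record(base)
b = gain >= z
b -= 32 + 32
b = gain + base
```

17

Transformed code:
size = 5
base += z - b
z = 38
for z in size:
    emit(size)
    print(base)
b.gain
size = base - z
size += z // size
base = 17 == b
if size >= 16 and 16 != 35:
    b = 3
    z = 7 * 21 % (25 * base)
record(base)
b = size >= z
b -= 32 + 32
b = size + base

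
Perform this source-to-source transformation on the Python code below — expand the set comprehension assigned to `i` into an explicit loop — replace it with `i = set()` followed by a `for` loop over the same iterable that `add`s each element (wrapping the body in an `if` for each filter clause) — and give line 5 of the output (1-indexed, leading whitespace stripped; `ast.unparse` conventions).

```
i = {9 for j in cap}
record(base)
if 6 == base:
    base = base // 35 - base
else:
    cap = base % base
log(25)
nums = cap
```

if 6 == base:

Transformed code:
i = set()
for j in cap:
    i.add(9)
record(base)
if 6 == base:
    base = base // 35 - base
else:
    cap = base % base
log(25)
nums = cap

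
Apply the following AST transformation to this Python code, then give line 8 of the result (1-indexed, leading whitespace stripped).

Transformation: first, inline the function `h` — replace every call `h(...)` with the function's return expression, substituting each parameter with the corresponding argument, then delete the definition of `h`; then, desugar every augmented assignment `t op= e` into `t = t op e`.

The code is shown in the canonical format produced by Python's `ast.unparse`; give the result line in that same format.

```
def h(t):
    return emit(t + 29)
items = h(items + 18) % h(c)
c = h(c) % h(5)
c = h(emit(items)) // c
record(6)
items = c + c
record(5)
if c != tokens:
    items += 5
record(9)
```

items = items + 5

Transformed code:
items = emit(items + 18 + 29) % emit(c + 29)
c = emit(c + 29) % emit(5 + 29)
c = emit(emit(items) + 29) // c
record(6)
items = c + c
record(5)
if c != tokens:
    items = items + 5
record(9)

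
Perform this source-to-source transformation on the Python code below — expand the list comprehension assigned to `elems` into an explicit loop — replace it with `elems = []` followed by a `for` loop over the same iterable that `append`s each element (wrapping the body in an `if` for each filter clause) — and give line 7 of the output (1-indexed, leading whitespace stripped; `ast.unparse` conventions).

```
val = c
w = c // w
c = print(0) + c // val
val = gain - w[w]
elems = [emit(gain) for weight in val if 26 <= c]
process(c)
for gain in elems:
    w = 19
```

Transformed code:
val = c
w = c // w
c = print(0) + c // val
val = gain - w[w]
elems = []
for weight in val:
    if 26 <= c:
        elems.append(emit(gain))
process(c)
for gain in elems:
    w = 19

if 26 <= c:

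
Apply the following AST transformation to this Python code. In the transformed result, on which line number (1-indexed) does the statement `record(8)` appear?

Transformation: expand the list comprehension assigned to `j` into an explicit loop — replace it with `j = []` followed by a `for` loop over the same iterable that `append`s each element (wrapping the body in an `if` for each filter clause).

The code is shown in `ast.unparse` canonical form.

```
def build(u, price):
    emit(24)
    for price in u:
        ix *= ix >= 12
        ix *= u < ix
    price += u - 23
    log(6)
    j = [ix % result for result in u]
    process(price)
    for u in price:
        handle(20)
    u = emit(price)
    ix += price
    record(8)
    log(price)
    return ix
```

16

Transformed code:
def build(u, price):
    emit(24)
    for price in u:
        ix *= ix >= 12
        ix *= u < ix
    price += u - 23
    log(6)
    j = []
    for result in u:
        j.append(ix % result)
    process(price)
    for u in price:
        handle(20)
    u = emit(price)
    ix += price
    record(8)
    log(price)
    return ix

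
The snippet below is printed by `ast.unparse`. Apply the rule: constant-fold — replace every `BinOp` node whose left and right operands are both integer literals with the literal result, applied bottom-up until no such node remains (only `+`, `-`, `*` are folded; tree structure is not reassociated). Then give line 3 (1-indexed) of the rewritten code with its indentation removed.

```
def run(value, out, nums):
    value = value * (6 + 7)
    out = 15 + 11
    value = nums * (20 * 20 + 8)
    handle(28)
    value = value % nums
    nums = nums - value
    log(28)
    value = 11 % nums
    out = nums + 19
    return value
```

Transformed code:
def run(value, out, nums):
    value = value * 13
    out = 26
    value = nums * 408
    handle(28)
    value = value % nums
    nums = nums - value
    log(28)
    value = 11 % nums
    out = nums + 19
    return value

out = 26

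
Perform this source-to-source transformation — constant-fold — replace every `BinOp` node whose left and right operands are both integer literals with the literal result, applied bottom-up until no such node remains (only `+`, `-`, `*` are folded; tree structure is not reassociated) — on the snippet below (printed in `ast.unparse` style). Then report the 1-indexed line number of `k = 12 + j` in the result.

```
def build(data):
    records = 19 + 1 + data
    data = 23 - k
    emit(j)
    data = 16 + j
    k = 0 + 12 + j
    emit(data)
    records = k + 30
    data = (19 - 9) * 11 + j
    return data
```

Transformed code:
def build(data):
    records = 20 + data
    data = 23 - k
    emit(j)
    data = 16 + j
    k = 12 + j
    emit(data)
    records = k + 30
    data = 110 + j
    return data

6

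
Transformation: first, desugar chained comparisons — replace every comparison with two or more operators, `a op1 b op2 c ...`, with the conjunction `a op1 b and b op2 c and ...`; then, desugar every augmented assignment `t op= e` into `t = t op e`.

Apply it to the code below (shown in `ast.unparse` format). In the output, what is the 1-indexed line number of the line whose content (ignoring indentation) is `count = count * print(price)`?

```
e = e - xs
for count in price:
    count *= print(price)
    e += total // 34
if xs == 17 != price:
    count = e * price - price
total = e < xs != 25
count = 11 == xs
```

Transformed code:
e = e - xs
for count in price:
    count = count * print(price)
    e = e + total // 34
if xs == 17 and 17 != price:
    count = e * price - price
total = e < xs and xs != 25
count = 11 == xs

3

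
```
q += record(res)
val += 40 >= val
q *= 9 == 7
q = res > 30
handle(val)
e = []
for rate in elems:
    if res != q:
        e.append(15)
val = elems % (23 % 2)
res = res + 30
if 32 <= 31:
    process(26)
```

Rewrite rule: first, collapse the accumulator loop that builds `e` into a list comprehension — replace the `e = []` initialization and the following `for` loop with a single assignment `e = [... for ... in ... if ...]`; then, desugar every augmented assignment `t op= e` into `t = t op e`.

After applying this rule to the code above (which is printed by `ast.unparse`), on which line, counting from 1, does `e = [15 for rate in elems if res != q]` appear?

6

Transformed code:
q = q + record(res)
val = val + (40 >= val)
q = q * (9 == 7)
q = res > 30
handle(val)
e = [15 for rate in elems if res != q]
val = elems % (23 % 2)
res = res + 30
if 32 <= 31:
    process(26)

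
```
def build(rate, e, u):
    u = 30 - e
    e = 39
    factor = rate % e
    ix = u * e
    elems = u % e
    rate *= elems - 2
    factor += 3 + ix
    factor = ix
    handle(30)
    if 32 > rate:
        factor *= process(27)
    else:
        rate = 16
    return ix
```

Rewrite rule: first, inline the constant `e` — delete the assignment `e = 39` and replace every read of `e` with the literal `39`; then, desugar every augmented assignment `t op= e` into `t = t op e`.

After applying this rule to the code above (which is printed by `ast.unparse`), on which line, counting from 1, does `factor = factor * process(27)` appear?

Transformed code:
def build(rate, e, u):
    u = 30 - 39
    factor = rate % 39
    ix = u * 39
    elems = u % 39
    rate = rate * (elems - 2)
    factor = factor + (3 + ix)
    factor = ix
    handle(30)
    if 32 > rate:
        factor = factor * process(27)
    else:
        rate = 16
    return ix

11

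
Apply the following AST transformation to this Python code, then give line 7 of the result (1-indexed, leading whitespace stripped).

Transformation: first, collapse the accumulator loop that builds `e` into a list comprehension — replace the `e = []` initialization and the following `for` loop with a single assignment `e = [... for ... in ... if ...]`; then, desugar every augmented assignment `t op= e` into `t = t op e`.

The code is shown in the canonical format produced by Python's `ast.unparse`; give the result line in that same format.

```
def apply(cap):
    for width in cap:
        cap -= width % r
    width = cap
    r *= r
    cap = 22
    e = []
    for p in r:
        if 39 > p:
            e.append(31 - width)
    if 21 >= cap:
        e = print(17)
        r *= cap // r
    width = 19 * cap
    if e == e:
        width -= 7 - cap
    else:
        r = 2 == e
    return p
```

Transformed code:
def apply(cap):
    for width in cap:
        cap = cap - width % r
    width = cap
    r = r * r
    cap = 22
    e = [31 - width for p in r if 39 > p]
    if 21 >= cap:
        e = print(17)
        r = r * (cap // r)
    width = 19 * cap
    if e == e:
        width = width - (7 - cap)
    else:
        r = 2 == e
    return p

e = [31 - width for p in r if 39 > p]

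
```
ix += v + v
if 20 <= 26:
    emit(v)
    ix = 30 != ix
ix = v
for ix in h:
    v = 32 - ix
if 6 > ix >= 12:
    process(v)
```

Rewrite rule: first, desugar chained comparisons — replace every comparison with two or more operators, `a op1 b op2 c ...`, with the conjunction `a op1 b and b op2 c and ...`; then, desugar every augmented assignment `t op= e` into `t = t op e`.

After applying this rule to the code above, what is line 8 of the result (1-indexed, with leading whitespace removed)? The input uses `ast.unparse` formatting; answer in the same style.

Transformed code:
ix = ix + (v + v)
if 20 <= 26:
    emit(v)
    ix = 30 != ix
ix = v
for ix in h:
    v = 32 - ix
if 6 > ix and ix >= 12:
    process(v)

if 6 > ix and ix >= 12:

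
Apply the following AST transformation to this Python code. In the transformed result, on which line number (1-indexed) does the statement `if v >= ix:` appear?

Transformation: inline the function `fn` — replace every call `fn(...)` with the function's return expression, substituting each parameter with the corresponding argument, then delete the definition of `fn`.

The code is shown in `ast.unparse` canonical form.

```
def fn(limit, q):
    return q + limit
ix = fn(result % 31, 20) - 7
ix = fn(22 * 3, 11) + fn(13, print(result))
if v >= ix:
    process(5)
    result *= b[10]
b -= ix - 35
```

Transformed code:
ix = 20 + result % 31 - 7
ix = 11 + 22 * 3 + (print(result) + 13)
if v >= ix:
    process(5)
    result *= b[10]
b -= ix - 35

3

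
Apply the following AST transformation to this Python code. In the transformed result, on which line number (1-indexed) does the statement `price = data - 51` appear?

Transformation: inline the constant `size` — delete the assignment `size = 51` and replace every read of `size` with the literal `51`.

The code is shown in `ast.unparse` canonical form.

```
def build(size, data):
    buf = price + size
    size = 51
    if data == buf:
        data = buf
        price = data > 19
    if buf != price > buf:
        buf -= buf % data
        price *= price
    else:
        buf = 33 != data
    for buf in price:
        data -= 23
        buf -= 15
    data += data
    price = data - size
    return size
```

Transformed code:
def build(size, data):
    buf = price + 51
    if data == buf:
        data = buf
        price = data > 19
    if buf != price > buf:
        buf -= buf % data
        price *= price
    else:
        buf = 33 != data
    for buf in price:
        data -= 23
        buf -= 15
    data += data
    price = data - 51
    return 51

15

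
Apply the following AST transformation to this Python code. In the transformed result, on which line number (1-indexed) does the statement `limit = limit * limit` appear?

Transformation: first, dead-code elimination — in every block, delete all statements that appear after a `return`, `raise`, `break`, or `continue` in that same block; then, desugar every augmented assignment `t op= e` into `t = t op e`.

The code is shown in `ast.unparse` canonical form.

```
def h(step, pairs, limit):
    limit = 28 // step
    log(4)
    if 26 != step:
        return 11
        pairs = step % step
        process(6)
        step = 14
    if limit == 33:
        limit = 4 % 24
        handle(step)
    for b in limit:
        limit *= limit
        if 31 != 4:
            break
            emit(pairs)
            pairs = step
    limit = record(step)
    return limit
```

Transformed code:
def h(step, pairs, limit):
    limit = 28 // step
    log(4)
    if 26 != step:
        return 11
    if limit == 33:
        limit = 4 % 24
        handle(step)
    for b in limit:
        limit = limit * limit
        if 31 != 4:
            break
    limit = record(step)
    return limit

10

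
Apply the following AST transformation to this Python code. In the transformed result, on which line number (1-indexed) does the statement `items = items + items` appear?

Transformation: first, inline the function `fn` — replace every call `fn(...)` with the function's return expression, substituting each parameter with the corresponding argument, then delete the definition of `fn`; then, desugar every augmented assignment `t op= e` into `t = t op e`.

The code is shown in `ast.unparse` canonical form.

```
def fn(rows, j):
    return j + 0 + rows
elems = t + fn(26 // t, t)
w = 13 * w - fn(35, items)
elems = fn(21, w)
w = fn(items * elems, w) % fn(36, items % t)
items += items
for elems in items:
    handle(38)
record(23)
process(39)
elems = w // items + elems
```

5

Transformed code:
elems = t + (t + 0 + 26 // t)
w = 13 * w - (items + 0 + 35)
elems = w + 0 + 21
w = (w + 0 + items * elems) % (items % t + 0 + 36)
items = items + items
for elems in items:
    handle(38)
record(23)
process(39)
elems = w // items + elems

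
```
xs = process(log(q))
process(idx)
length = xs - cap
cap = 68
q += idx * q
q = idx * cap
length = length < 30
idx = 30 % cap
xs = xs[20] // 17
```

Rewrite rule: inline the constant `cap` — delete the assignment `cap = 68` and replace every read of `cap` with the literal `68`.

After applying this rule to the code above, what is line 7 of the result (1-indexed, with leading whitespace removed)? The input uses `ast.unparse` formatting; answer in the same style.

idx = 30 % 68

Transformed code:
xs = process(log(q))
process(idx)
length = xs - 68
q += idx * q
q = idx * 68
length = length < 30
idx = 30 % 68
xs = xs[20] // 17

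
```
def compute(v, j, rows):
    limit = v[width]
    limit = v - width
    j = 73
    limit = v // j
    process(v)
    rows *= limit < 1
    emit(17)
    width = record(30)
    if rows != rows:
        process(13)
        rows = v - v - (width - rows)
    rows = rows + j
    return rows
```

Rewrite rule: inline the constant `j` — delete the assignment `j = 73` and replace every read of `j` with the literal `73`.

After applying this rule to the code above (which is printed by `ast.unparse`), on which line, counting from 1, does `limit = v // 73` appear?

Transformed code:
def compute(v, j, rows):
    limit = v[width]
    limit = v - width
    limit = v // 73
    process(v)
    rows *= limit < 1
    emit(17)
    width = record(30)
    if rows != rows:
        process(13)
        rows = v - v - (width - rows)
    rows = rows + 73
    return rows

4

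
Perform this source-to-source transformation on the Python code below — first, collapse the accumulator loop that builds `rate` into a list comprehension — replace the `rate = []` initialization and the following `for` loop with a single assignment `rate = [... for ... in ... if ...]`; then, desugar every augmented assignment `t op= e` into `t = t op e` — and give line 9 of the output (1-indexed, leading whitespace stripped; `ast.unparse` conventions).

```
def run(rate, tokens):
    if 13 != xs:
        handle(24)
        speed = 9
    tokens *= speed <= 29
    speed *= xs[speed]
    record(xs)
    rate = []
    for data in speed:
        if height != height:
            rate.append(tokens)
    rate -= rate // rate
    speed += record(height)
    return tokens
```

rate = rate - rate // rate

Transformed code:
def run(rate, tokens):
    if 13 != xs:
        handle(24)
        speed = 9
    tokens = tokens * (speed <= 29)
    speed = speed * xs[speed]
    record(xs)
    rate = [tokens for data in speed if height != height]
    rate = rate - rate // rate
    speed = speed + record(height)
    return tokens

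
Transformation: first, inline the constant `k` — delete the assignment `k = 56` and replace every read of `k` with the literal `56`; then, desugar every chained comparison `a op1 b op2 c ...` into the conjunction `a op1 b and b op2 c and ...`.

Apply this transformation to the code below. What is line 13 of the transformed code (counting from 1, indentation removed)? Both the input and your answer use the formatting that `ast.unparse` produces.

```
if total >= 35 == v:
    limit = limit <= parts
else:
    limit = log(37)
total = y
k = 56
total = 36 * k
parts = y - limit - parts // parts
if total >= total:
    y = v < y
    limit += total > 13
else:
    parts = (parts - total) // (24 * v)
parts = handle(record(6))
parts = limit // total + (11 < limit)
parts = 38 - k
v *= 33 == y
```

Transformed code:
if total >= 35 and 35 == v:
    limit = limit <= parts
else:
    limit = log(37)
total = y
total = 36 * 56
parts = y - limit - parts // parts
if total >= total:
    y = v < y
    limit += total > 13
else:
    parts = (parts - total) // (24 * v)
parts = handle(record(6))
parts = limit // total + (11 < limit)
parts = 38 - 56
v *= 33 == y

parts = handle(record(6))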